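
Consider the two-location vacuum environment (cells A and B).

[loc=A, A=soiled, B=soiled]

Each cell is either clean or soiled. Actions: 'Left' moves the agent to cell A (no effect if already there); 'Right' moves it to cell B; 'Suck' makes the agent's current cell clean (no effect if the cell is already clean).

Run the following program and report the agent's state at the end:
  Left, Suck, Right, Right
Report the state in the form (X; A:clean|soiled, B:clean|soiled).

t=1 Left ⇒ (A; A:soiled, B:soiled)
t=2 Suck ⇒ (A; A:clean, B:soiled)
t=3 Right ⇒ (B; A:clean, B:soiled)
t=4 Right ⇒ (B; A:clean, B:soiled)

(B; A:clean, B:soiled)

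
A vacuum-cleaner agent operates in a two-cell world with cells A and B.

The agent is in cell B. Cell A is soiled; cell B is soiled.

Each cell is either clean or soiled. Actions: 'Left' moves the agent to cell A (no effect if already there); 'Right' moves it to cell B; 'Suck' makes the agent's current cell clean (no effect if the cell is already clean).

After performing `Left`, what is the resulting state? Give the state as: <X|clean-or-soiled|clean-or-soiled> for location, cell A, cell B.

start: <B|soiled|soiled>
1. Left → <A|soiled|soiled>

<A|soiled|soiled>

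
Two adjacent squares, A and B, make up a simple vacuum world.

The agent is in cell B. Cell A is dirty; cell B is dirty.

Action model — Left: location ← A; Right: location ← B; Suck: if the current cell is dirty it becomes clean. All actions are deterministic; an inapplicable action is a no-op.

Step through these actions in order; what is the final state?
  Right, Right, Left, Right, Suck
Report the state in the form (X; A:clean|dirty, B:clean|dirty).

1) do Right; now (B; A:dirty, B:dirty)
2) do Right; now (B; A:dirty, B:dirty)
3) do Left; now (A; A:dirty, B:dirty)
4) do Right; now (B; A:dirty, B:dirty)
5) do Suck; now (B; A:dirty, B:clean)

(B; A:dirty, B:clean)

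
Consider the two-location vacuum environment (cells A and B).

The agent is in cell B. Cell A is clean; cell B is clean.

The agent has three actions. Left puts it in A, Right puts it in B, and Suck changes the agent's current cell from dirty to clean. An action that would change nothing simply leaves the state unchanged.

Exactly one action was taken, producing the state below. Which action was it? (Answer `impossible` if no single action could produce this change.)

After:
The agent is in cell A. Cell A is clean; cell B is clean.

try  Left: (A; A:clean, B:clean)  ← match
try Right: (B; A:clean, B:clean)
try  Suck: (B; A:clean, B:clean)

Left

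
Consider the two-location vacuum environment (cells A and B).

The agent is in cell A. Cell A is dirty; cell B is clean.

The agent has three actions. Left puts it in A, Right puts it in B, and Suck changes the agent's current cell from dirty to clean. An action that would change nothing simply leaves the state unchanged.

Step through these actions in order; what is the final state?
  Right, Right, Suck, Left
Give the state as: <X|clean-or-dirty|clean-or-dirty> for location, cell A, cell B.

1) do Right; now <B|dirty|clean>
2) do Right; now <B|dirty|clean>
3) do Suck; now <B|dirty|clean>
4) do Left; now <A|dirty|clean>

<A|dirty|clean>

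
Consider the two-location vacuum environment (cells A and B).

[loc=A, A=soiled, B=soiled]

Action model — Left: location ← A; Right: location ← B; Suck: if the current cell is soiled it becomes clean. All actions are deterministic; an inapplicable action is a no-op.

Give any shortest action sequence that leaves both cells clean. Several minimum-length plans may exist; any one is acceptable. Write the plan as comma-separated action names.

1. Suck → loc=A A=clean B=soiled
2. Right → loc=B A=clean B=soiled
3. Suck → loc=B A=clean B=clean
min 3: Suck A + move + Suck B

Suck, Right, Suck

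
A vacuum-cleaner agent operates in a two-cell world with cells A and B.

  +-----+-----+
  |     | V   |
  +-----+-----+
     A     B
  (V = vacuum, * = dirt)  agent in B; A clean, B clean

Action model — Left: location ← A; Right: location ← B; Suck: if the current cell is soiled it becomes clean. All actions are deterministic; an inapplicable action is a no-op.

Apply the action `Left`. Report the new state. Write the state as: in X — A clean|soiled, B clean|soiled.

start: in B — A clean, B clean
step 1/1 (Left): in A — A clean, B clean

in A — A clean, B clean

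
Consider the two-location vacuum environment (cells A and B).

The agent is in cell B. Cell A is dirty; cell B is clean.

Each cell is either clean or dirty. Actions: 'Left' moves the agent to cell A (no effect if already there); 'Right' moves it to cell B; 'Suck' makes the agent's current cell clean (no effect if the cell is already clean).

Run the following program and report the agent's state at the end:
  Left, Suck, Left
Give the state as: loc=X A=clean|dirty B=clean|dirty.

Left (#1): loc=A A=dirty B=clean
Suck (#2): loc=A A=clean B=clean
Left (#3): loc=A A=clean B=clean

loc=A A=clean B=clean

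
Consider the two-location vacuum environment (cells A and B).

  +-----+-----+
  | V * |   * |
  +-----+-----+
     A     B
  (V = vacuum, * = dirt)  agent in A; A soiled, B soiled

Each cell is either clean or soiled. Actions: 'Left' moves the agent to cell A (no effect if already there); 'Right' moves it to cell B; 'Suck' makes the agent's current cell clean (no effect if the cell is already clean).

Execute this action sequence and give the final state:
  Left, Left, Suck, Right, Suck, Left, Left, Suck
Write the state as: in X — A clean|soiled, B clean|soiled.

in A — A clean, B clean

Left (#1): in A — A soiled, B soiled
Left (#2): in A — A soiled, B soiled
Suck (#3): in A — A clean, B soiled
Right (#4): in B — A clean, B soiled
Suck (#5): in B — A clean, B clean
Left (#6): in A — A clean, B clean
Left (#7): in A — A clean, B clean
Suck (#8): in A — A clean, B clean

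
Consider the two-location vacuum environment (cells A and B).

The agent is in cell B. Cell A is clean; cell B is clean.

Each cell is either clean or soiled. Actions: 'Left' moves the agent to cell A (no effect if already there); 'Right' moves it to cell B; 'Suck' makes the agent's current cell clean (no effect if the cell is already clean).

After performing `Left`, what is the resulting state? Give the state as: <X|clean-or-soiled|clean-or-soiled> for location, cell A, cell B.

<A|clean|clean>

start: <B|clean|clean>
[1] after Left: <A|clean|clean>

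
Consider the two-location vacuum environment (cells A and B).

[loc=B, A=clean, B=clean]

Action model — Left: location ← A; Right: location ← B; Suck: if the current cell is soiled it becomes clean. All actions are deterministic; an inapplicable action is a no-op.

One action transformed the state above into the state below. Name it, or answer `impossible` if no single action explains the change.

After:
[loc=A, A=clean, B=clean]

Left

try  Left: in A — A clean, B clean  ← match
try Right: in B — A clean, B clean
try  Suck: in B — A clean, B clean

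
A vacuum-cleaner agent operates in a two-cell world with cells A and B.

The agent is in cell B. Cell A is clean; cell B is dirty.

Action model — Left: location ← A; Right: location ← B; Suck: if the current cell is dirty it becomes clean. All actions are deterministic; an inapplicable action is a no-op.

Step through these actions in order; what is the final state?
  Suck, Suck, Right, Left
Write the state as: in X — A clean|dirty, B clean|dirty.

in A — A clean, B clean

1. Suck → in B — A clean, B clean
2. Suck → in B — A clean, B clean
3. Right → in B — A clean, B clean
4. Left → in A — A clean, B clean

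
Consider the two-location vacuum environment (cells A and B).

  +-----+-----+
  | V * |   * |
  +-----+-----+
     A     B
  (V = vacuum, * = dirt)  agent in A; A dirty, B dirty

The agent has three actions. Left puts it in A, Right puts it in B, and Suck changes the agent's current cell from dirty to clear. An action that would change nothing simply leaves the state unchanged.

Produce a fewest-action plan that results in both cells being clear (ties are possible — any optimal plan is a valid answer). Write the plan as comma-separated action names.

Suck, Right, Suck

1. Suck → in A — A clear, B dirty
2. Right → in B — A clear, B dirty
3. Suck → in B — A clear, B clear
min 3: Suck A + move + Suck B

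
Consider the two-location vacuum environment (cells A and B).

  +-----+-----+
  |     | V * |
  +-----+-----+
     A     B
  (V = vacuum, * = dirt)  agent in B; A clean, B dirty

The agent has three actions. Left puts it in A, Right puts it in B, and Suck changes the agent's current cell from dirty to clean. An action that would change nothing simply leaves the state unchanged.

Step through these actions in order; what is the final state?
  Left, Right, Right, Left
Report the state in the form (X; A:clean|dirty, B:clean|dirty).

[1] after Left: (A; A:clean, B:dirty)
[2] after Right: (B; A:clean, B:dirty)
[3] after Right: (B; A:clean, B:dirty)
[4] after Left: (A; A:clean, B:dirty)

(A; A:clean, B:dirty)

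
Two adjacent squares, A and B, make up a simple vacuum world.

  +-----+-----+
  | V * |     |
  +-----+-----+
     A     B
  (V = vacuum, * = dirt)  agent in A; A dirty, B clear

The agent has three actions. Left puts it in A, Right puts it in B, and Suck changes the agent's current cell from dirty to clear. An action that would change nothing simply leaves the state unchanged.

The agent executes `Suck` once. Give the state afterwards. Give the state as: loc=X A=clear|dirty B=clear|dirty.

loc=A A=clear B=clear

start: loc=A A=dirty B=clear
1. Suck → loc=A A=clear B=clear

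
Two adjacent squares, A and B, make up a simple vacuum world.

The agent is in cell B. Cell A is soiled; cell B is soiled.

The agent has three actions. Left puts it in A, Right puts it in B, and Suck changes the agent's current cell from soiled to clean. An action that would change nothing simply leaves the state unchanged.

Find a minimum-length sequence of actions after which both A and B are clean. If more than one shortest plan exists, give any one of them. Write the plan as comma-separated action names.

Suck, Left, Suck

[1] after Suck: <B|soiled|clean>
[2] after Left: <A|soiled|clean>
[3] after Suck: <A|clean|clean>
min 3: Suck B + move + Suck A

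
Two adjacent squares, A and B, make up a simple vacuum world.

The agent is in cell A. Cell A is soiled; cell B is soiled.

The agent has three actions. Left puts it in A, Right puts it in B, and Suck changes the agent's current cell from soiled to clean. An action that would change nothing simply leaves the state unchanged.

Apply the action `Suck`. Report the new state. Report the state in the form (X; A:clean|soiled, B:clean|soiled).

start: (A; A:soiled, B:soiled)
t=1 Suck ⇒ (A; A:clean, B:soiled)

(A; A:clean, B:soiled)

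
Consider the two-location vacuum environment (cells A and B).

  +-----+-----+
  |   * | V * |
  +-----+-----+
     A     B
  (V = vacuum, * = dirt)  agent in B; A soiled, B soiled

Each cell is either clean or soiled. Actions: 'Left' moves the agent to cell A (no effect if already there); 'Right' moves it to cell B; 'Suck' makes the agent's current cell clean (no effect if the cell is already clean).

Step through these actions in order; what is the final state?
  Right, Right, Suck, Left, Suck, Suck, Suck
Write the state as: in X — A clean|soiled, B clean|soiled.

in A — A clean, B clean

1) do Right; now in B — A soiled, B soiled
2) do Right; now in B — A soiled, B soiled
3) do Suck; now in B — A soiled, B clean
4) do Left; now in A — A soiled, B clean
5) do Suck; now in A — A clean, B clean
6) do Suck; now in A — A clean, B clean
7) do Suck; now in A — A clean, B clean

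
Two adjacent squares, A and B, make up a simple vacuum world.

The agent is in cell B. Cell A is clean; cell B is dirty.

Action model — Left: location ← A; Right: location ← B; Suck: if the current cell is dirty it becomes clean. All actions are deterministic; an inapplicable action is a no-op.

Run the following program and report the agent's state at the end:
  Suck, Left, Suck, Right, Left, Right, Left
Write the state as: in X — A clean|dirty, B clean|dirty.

Suck (#1): in B — A clean, B clean
Left (#2): in A — A clean, B clean
Suck (#3): in A — A clean, B clean
Right (#4): in B — A clean, B clean
Left (#5): in A — A clean, B clean
Right (#6): in B — A clean, B clean
Left (#7): in A — A clean, B clean

in A — A clean, B clean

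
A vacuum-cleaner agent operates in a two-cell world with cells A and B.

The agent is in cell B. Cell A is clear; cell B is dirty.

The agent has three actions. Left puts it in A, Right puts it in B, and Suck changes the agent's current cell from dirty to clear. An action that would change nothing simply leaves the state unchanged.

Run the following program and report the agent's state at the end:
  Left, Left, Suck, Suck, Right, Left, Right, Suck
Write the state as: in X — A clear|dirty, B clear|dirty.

in B — A clear, B clear

[1] after Left: in A — A clear, B dirty
[2] after Left: in A — A clear, B dirty
[3] after Suck: in A — A clear, B dirty
[4] after Suck: in A — A clear, B dirty
[5] after Right: in B — A clear, B dirty
[6] after Left: in A — A clear, B dirty
[7] after Right: in B — A clear, B dirty
[8] after Suck: in B — A clear, B clear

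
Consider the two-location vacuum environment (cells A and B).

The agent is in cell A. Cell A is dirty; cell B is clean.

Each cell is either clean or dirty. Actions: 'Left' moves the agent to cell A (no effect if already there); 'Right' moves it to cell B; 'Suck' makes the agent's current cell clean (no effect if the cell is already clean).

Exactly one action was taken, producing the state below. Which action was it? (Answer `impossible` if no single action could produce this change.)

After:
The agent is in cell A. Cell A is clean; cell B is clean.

Suck

try  Left: in A — A dirty, B clean
try Right: in B — A dirty, B clean
try  Suck: in A — A clean, B clean  ← match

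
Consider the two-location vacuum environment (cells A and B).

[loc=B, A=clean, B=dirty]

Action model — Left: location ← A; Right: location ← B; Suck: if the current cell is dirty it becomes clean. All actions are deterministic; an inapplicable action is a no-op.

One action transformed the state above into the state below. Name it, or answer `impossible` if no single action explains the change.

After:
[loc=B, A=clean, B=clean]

try  Left: (A; A:clean, B:dirty)
try Right: (B; A:clean, B:dirty)
try  Suck: (B; A:clean, B:clean)  ← match

Suck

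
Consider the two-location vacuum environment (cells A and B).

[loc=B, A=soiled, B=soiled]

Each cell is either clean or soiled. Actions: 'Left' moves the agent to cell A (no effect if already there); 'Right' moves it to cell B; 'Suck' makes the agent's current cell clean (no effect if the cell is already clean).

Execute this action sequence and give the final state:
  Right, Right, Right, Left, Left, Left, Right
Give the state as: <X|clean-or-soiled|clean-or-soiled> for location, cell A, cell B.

<B|soiled|soiled>

step 1/7 (Right): <B|soiled|soiled>
step 2/7 (Right): <B|soiled|soiled>
step 3/7 (Right): <B|soiled|soiled>
step 4/7 (Left): <A|soiled|soiled>
step 5/7 (Left): <A|soiled|soiled>
step 6/7 (Left): <A|soiled|soiled>
step 7/7 (Right): <B|soiled|soiled>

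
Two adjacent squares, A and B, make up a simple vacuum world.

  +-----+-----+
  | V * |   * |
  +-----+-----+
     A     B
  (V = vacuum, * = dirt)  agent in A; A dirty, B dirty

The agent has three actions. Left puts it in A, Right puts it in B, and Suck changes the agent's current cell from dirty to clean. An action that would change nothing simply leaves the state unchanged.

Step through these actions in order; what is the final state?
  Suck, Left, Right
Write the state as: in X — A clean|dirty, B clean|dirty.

in B — A clean, B dirty

1) do Suck; now in A — A clean, B dirty
2) do Left; now in A — A clean, B dirty
3) do Right; now in B — A clean, B dirty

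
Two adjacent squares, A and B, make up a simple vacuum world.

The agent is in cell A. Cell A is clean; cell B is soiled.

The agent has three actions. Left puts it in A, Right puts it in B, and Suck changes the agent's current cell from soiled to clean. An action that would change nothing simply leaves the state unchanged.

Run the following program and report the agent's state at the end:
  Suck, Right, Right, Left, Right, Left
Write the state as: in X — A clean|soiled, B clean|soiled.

in A — A clean, B soiled

t=1 Suck ⇒ in A — A clean, B soiled
t=2 Right ⇒ in B — A clean, B soiled
t=3 Right ⇒ in B — A clean, B soiled
t=4 Left ⇒ in A — A clean, B soiled
t=5 Right ⇒ in B — A clean, B soiled
t=6 Left ⇒ in A — A clean, B soiled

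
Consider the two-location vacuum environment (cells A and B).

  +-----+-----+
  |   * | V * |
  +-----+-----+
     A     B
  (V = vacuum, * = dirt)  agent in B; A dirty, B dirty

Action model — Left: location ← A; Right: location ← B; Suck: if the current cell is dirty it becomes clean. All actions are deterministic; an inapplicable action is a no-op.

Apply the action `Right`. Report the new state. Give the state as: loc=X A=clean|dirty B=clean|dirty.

start: loc=B A=dirty B=dirty
1) do Right; now loc=B A=dirty B=dirty

loc=B A=dirty B=dirty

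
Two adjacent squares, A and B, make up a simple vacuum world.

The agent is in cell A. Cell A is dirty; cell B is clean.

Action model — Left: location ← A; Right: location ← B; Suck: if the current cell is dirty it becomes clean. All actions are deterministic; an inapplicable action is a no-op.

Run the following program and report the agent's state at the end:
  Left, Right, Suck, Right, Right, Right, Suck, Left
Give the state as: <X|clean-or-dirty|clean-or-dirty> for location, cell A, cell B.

<A|dirty|clean>

t=1 Left ⇒ <A|dirty|clean>
t=2 Right ⇒ <B|dirty|clean>
t=3 Suck ⇒ <B|dirty|clean>
t=4 Right ⇒ <B|dirty|clean>
t=5 Right ⇒ <B|dirty|clean>
t=6 Right ⇒ <B|dirty|clean>
t=7 Suck ⇒ <B|dirty|clean>
t=8 Left ⇒ <A|dirty|clean>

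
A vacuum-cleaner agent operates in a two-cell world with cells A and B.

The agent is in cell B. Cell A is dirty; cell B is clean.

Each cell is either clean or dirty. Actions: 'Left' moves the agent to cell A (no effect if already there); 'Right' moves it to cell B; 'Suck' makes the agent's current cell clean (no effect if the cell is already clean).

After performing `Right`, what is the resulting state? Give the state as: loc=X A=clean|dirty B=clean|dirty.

start: loc=B A=dirty B=clean
t=1 Right ⇒ loc=B A=dirty B=clean

loc=B A=dirty B=clean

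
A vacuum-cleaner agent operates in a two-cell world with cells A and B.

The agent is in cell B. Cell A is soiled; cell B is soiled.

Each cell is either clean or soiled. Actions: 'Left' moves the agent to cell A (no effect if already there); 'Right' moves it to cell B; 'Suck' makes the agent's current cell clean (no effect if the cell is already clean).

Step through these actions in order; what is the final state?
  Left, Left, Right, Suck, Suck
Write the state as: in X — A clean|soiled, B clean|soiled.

in B — A soiled, B clean

1) do Left; now in A — A soiled, B soiled
2) do Left; now in A — A soiled, B soiled
3) do Right; now in B — A soiled, B soiled
4) do Suck; now in B — A soiled, B clean
5) do Suck; now in B — A soiled, B clean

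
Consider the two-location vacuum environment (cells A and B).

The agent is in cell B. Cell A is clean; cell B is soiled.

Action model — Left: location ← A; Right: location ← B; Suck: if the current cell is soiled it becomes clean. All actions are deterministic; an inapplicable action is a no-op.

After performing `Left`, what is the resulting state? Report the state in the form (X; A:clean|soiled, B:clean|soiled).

start: (B; A:clean, B:soiled)
step 1/1 (Left): (A; A:clean, B:soiled)

(A; A:clean, B:soiled)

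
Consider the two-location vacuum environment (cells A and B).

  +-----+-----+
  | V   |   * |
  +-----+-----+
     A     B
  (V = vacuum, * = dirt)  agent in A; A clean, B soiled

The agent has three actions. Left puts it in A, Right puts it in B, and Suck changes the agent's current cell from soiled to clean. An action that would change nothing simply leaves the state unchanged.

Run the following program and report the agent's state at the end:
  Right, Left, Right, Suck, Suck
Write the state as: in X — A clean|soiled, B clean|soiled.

1) do Right; now in B — A clean, B soiled
2) do Left; now in A — A clean, B soiled
3) do Right; now in B — A clean, B soiled
4) do Suck; now in B — A clean, B clean
5) do Suck; now in B — A clean, B clean

in B — A clean, B clean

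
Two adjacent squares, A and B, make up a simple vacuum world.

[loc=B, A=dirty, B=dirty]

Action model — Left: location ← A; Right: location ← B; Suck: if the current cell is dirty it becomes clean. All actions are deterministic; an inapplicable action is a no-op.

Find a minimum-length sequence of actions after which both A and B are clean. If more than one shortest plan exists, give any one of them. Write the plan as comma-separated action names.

[1] after Suck: loc=B A=dirty B=clean
[2] after Left: loc=A A=dirty B=clean
[3] after Suck: loc=A A=clean B=clean
min 3: Suck B + move + Suck A

Suck, Left, Suck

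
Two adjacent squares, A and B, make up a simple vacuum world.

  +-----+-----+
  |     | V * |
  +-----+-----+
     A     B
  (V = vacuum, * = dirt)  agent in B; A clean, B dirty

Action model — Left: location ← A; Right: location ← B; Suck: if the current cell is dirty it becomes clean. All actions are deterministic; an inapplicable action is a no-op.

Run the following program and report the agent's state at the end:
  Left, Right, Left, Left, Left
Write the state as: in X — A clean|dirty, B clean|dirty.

1) do Left; now in A — A clean, B dirty
2) do Right; now in B — A clean, B dirty
3) do Left; now in A — A clean, B dirty
4) do Left; now in A — A clean, B dirty
5) do Left; now in A — A clean, B dirty

in A — A clean, B dirty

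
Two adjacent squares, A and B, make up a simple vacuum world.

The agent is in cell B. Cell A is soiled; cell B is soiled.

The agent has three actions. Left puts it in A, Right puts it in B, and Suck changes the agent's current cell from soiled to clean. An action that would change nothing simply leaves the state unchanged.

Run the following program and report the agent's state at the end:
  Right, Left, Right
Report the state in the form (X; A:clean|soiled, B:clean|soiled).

Right (#1): (B; A:soiled, B:soiled)
Left (#2): (A; A:soiled, B:soiled)
Right (#3): (B; A:soiled, B:soiled)

(B; A:soiled, B:soiled)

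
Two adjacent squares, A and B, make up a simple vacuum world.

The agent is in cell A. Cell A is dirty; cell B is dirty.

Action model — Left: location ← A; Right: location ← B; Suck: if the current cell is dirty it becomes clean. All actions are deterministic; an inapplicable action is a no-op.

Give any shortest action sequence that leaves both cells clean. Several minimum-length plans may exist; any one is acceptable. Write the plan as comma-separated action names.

step 1/3 (Suck): (A; A:clean, B:dirty)
step 2/3 (Right): (B; A:clean, B:dirty)
step 3/3 (Suck): (B; A:clean, B:clean)
min 3: Suck A + move + Suck B

Suck, Right, Suck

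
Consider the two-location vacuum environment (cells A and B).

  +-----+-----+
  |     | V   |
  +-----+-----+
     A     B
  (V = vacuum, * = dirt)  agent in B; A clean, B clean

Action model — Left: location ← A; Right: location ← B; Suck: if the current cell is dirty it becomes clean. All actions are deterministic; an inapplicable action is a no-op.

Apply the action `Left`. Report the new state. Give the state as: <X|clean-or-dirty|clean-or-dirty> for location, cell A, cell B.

<A|clean|clean>

start: <B|clean|clean>
1. Left → <A|clean|clean>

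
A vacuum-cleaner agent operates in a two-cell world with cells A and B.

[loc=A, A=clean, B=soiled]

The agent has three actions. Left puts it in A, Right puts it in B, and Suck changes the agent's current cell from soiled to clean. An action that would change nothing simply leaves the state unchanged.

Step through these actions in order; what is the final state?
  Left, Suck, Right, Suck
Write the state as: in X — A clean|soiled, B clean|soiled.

in B — A clean, B clean

Left (#1): in A — A clean, B soiled
Suck (#2): in A — A clean, B soiled
Right (#3): in B — A clean, B soiled
Suck (#4): in B — A clean, B clean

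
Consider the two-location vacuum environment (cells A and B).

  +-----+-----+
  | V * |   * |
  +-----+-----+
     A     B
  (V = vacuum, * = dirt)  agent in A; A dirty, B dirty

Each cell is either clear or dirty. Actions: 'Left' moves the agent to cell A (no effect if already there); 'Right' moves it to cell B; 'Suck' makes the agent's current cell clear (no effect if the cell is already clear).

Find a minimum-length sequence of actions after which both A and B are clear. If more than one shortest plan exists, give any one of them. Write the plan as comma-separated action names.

[1] after Suck: loc=A A=clear B=dirty
[2] after Right: loc=B A=clear B=dirty
[3] after Suck: loc=B A=clear B=clear
min 3: Suck A + move + Suck B

Suck, Right, Suck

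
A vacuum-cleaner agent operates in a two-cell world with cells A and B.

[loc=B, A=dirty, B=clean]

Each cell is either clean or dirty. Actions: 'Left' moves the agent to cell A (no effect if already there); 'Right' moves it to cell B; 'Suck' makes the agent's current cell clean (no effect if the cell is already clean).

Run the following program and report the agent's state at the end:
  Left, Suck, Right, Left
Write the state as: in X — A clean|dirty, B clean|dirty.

Left (#1): in A — A dirty, B clean
Suck (#2): in A — A clean, B clean
Right (#3): in B — A clean, B clean
Left (#4): in A — A clean, B clean

in A — A clean, B clean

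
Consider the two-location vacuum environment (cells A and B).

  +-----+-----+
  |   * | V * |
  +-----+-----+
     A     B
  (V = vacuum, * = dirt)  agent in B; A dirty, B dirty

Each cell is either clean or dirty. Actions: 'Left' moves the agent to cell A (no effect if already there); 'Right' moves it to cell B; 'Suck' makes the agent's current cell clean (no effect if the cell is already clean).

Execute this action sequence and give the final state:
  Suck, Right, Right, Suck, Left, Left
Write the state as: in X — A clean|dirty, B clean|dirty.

in A — A dirty, B clean

t=1 Suck ⇒ in B — A dirty, B clean
t=2 Right ⇒ in B — A dirty, B clean
t=3 Right ⇒ in B — A dirty, B clean
t=4 Suck ⇒ in B — A dirty, B clean
t=5 Left ⇒ in A — A dirty, B clean
t=6 Left ⇒ in A — A dirty, B clean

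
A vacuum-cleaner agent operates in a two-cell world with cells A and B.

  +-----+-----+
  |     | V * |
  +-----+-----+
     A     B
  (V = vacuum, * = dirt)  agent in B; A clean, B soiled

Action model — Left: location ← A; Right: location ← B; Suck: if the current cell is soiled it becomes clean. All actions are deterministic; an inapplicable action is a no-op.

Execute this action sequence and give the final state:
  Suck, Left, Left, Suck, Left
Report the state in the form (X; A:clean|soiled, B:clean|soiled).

[1] after Suck: (B; A:clean, B:clean)
[2] after Left: (A; A:clean, B:clean)
[3] after Left: (A; A:clean, B:clean)
[4] after Suck: (A; A:clean, B:clean)
[5] after Left: (A; A:clean, B:clean)

(A; A:clean, B:clean)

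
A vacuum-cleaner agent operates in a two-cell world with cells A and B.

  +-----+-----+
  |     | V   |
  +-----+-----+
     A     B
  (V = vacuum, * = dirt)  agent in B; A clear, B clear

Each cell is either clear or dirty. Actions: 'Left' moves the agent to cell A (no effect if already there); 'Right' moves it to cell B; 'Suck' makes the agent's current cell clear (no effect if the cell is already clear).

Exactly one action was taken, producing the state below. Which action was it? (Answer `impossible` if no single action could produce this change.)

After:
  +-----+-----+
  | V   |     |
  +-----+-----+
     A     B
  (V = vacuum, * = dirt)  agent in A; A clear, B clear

Left

try  Left: in A — A clear, B clear  ← match
try Right: in B — A clear, B clear
try  Suck: in B — A clear, B clear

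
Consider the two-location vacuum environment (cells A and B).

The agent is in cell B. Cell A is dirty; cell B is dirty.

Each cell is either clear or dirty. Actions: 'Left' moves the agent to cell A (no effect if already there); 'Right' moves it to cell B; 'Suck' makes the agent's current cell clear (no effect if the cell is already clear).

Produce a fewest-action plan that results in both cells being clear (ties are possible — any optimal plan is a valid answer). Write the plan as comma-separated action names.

Suck, Left, Suck

step 1/3 (Suck): loc=B A=dirty B=clear
step 2/3 (Left): loc=A A=dirty B=clear
step 3/3 (Suck): loc=A A=clear B=clear
min 3: Suck B + move + Suck A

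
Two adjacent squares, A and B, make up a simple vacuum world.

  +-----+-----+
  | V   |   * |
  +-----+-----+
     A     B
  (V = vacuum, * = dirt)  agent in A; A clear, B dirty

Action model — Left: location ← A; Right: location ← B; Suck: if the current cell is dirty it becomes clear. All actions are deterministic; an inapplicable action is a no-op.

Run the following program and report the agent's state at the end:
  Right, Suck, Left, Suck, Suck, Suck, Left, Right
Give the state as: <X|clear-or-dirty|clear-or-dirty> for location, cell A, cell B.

t=1 Right ⇒ <B|clear|dirty>
t=2 Suck ⇒ <B|clear|clear>
t=3 Left ⇒ <A|clear|clear>
t=4 Suck ⇒ <A|clear|clear>
t=5 Suck ⇒ <A|clear|clear>
t=6 Suck ⇒ <A|clear|clear>
t=7 Left ⇒ <A|clear|clear>
t=8 Right ⇒ <B|clear|clear>

<B|clear|clear>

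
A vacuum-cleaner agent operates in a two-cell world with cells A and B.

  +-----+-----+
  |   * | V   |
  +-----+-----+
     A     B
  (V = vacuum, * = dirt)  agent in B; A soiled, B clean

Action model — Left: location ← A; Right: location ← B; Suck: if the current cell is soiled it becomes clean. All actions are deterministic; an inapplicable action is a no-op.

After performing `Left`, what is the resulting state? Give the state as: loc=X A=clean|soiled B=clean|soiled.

start: loc=B A=soiled B=clean
[1] after Left: loc=A A=soiled B=clean

loc=A A=soiled B=clean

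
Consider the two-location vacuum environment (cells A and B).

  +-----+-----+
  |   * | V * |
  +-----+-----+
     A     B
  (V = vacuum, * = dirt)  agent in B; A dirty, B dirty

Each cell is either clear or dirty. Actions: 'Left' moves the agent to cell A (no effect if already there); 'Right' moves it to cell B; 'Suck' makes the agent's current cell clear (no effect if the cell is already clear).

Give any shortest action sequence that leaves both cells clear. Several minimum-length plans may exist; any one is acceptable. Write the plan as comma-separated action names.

Suck, Left, Suck

1) do Suck; now <B|dirty|clear>
2) do Left; now <A|dirty|clear>
3) do Suck; now <A|clear|clear>
min 3: Suck B + move + Suck A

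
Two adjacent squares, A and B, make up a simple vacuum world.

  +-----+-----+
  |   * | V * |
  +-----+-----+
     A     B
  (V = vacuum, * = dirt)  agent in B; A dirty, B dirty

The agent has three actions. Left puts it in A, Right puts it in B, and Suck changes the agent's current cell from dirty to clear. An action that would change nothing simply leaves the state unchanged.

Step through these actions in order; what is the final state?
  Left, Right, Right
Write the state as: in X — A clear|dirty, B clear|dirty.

in B — A dirty, B dirty

t=1 Left ⇒ in A — A dirty, B dirty
t=2 Right ⇒ in B — A dirty, B dirty
t=3 Right ⇒ in B — A dirty, B dirty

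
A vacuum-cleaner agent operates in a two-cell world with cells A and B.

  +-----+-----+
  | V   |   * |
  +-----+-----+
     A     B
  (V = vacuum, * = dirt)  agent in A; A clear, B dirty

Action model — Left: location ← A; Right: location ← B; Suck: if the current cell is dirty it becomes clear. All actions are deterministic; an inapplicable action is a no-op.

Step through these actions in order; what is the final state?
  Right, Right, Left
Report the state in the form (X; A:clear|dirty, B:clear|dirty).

(A; A:clear, B:dirty)

1) do Right; now (B; A:clear, B:dirty)
2) do Right; now (B; A:clear, B:dirty)
3) do Left; now (A; A:clear, B:dirty)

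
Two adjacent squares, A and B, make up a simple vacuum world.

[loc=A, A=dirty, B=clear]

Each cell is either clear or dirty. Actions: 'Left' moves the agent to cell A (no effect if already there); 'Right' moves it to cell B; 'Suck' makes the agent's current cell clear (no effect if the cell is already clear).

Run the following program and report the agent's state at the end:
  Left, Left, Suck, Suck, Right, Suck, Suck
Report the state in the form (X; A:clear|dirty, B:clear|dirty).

1. Left → (A; A:dirty, B:clear)
2. Left → (A; A:dirty, B:clear)
3. Suck → (A; A:clear, B:clear)
4. Suck → (A; A:clear, B:clear)
5. Right → (B; A:clear, B:clear)
6. Suck → (B; A:clear, B:clear)
7. Suck → (B; A:clear, B:clear)

(B; A:clear, B:clear)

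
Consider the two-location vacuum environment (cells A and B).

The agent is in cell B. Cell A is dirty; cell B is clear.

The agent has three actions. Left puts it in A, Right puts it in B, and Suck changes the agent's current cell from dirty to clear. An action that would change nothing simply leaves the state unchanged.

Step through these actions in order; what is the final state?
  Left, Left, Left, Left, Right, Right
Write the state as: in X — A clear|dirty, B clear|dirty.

in B — A dirty, B clear

step 1/6 (Left): in A — A dirty, B clear
step 2/6 (Left): in A — A dirty, B clear
step 3/6 (Left): in A — A dirty, B clear
step 4/6 (Left): in A — A dirty, B clear
step 5/6 (Right): in B — A dirty, B clear
step 6/6 (Right): in B — A dirty, B clear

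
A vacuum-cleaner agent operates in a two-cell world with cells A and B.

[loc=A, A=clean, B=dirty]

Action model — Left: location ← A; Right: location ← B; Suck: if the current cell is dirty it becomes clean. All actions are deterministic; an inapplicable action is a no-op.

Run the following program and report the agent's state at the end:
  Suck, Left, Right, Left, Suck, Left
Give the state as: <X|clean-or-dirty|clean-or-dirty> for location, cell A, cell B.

<A|clean|dirty>

step 1/6 (Suck): <A|clean|dirty>
step 2/6 (Left): <A|clean|dirty>
step 3/6 (Right): <B|clean|dirty>
step 4/6 (Left): <A|clean|dirty>
step 5/6 (Suck): <A|clean|dirty>
step 6/6 (Left): <A|clean|dirty>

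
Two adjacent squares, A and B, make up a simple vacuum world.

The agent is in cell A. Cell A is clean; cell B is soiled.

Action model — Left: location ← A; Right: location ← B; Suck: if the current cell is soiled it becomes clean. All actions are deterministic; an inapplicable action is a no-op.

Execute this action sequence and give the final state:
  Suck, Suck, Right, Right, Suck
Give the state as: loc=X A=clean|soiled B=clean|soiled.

loc=B A=clean B=clean

Suck (#1): loc=A A=clean B=soiled
Suck (#2): loc=A A=clean B=soiled
Right (#3): loc=B A=clean B=soiled
Right (#4): loc=B A=clean B=soiled
Suck (#5): loc=B A=clean B=clean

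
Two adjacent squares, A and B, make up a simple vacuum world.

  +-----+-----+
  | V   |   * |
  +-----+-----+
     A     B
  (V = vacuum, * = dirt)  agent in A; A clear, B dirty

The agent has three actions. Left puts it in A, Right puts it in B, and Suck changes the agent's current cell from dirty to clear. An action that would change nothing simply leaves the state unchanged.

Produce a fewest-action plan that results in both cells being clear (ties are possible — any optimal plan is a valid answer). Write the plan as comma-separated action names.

[1] after Right: <B|clear|dirty>
[2] after Suck: <B|clear|clear>
min 2: go B then Suck

Right, Suck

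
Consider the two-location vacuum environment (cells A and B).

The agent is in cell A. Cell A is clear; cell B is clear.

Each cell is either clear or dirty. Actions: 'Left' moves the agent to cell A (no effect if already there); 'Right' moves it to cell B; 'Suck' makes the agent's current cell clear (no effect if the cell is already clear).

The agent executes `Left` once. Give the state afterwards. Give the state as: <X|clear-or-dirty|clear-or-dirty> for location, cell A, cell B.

<A|clear|clear>

start: <A|clear|clear>
1) do Left; now <A|clear|clear>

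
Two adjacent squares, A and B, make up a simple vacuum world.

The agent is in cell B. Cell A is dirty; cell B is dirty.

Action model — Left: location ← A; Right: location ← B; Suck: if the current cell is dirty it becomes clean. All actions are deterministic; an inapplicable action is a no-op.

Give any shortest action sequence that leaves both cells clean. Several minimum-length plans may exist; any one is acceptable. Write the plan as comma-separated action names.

Suck, Left, Suck

1. Suck → <B|dirty|clean>
2. Left → <A|dirty|clean>
3. Suck → <A|clean|clean>
min 3: Suck B + move + Suck A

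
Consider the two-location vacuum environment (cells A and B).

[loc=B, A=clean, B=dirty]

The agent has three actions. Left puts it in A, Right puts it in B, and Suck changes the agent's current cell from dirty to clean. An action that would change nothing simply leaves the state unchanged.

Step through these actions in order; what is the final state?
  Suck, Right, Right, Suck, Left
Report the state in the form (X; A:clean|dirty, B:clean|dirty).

1. Suck → (B; A:clean, B:clean)
2. Right → (B; A:clean, B:clean)
3. Right → (B; A:clean, B:clean)
4. Suck → (B; A:clean, B:clean)
5. Left → (A; A:clean, B:clean)

(A; A:clean, B:clean)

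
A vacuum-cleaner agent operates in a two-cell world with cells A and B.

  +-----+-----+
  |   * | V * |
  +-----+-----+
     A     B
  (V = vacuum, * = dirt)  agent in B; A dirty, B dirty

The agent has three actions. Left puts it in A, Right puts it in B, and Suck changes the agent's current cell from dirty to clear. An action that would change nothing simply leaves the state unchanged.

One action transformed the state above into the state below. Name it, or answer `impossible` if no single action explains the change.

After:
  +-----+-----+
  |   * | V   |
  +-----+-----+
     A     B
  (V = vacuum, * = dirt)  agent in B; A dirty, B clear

Suck

try  Left: loc=A A=dirty B=dirty
try Right: loc=B A=dirty B=dirty
try  Suck: loc=B A=dirty B=clear  ← match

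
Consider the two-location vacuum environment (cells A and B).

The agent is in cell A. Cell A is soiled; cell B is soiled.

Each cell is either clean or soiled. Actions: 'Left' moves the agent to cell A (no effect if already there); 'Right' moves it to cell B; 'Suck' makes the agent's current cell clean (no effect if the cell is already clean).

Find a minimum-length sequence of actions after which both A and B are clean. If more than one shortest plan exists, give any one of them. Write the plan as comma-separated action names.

Suck, Right, Suck

1. Suck → loc=A A=clean B=soiled
2. Right → loc=B A=clean B=soiled
3. Suck → loc=B A=clean B=clean
min 3: Suck A + move + Suck B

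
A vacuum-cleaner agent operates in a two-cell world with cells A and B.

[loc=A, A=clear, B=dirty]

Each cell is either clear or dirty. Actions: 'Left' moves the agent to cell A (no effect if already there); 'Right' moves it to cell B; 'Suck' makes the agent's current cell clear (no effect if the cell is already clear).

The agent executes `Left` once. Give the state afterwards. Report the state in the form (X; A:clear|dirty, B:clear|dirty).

start: (A; A:clear, B:dirty)
Left (#1): (A; A:clear, B:dirty)

(A; A:clear, B:dirty)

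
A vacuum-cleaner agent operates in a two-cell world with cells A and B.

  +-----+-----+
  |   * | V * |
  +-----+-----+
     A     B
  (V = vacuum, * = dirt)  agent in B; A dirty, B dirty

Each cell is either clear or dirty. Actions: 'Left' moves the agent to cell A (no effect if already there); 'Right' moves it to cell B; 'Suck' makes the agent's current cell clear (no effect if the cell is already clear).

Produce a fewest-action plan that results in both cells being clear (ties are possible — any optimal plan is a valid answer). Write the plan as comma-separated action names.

Suck, Left, Suck

Suck (#1): in B — A dirty, B clear
Left (#2): in A — A dirty, B clear
Suck (#3): in A — A clear, B clear
min 3: Suck B + move + Suck A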